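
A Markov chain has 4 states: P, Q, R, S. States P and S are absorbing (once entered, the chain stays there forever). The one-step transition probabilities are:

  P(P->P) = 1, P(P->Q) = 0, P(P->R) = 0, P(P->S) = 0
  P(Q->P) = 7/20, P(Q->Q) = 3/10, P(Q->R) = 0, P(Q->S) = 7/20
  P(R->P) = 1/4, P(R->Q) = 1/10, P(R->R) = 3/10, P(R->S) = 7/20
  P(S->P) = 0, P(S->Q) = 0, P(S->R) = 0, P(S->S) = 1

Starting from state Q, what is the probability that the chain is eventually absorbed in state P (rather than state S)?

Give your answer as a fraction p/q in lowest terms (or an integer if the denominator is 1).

Let a_i = P(absorbed in P | start in state i).
Boundary conditions: a_P = 1, a_S = 0.
For each transient state i, a_i = sum_j P(i->j) * a_j:
  a_Q = 7/20*a_P + 3/10*a_Q + 0*a_R + 7/20*a_S
  a_R = 1/4*a_P + 1/10*a_Q + 3/10*a_R + 7/20*a_S

Substituting a_P = 1 and a_S = 0, rearrange to (I - Q) a = r where r[i] = P(i -> P):
  [7/10, 0] . (a_Q, a_R) = 7/20
  [-1/10, 7/10] . (a_Q, a_R) = 1/4

Solving yields:
  a_Q = 1/2
  a_R = 3/7

Starting state is Q, so the absorption probability is a_Q = 1/2.

Answer: 1/2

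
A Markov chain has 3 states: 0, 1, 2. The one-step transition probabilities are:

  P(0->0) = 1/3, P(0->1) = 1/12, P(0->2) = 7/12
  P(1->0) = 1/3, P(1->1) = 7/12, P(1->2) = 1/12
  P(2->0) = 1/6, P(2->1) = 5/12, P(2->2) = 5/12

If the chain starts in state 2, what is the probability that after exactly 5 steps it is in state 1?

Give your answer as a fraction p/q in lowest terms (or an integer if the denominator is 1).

Answer: 6035/15552

Derivation:
Computing P^5 by repeated multiplication:
P^1 =
  0: [1/3, 1/12, 7/12]
  1: [1/3, 7/12, 1/12]
  2: [1/6, 5/12, 5/12]
P^2 =
  0: [17/72, 23/72, 4/9]
  1: [23/72, 29/72, 5/18]
  2: [19/72, 31/72, 11/36]
P^3 =
  0: [7/27, 169/432, 151/432]
  1: [31/108, 163/432, 145/432]
  2: [61/216, 173/432, 137/432]
P^4 =
  0: [713/2592, 1025/2592, 427/1296]
  1: [719/2592, 995/2592, 439/1296]
  2: [727/2592, 1009/2592, 107/324]
P^5 =
  0: [2165/7776, 6079/15552, 5143/15552]
  1: [2153/7776, 6037/15552, 5209/15552]
  2: [541/1944, 6035/15552, 5189/15552]

(P^5)[2 -> 1] = 6035/15552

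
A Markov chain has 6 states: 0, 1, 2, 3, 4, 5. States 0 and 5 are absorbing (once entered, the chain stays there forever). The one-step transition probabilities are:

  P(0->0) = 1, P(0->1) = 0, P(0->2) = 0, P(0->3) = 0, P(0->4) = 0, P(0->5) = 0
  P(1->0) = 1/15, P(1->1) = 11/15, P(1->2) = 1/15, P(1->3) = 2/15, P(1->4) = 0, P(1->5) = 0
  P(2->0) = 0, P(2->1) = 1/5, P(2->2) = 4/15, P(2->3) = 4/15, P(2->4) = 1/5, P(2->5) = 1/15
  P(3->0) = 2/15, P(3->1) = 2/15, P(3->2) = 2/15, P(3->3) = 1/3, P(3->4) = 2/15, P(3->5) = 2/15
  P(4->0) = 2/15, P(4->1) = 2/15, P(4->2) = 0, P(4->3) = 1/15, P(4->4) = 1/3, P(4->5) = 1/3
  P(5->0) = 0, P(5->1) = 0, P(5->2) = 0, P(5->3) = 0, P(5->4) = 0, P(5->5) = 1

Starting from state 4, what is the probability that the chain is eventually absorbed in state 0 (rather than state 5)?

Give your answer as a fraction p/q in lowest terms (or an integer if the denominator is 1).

Answer: 523/1420

Derivation:
Let a_i = P(absorbed in 0 | start in state i).
Boundary conditions: a_0 = 1, a_5 = 0.
For each transient state i, a_i = sum_j P(i->j) * a_j:
  a_1 = 1/15*a_0 + 11/15*a_1 + 1/15*a_2 + 2/15*a_3 + 0*a_4 + 0*a_5
  a_2 = 0*a_0 + 1/5*a_1 + 4/15*a_2 + 4/15*a_3 + 1/5*a_4 + 1/15*a_5
  a_3 = 2/15*a_0 + 2/15*a_1 + 2/15*a_2 + 1/3*a_3 + 2/15*a_4 + 2/15*a_5
  a_4 = 2/15*a_0 + 2/15*a_1 + 0*a_2 + 1/15*a_3 + 1/3*a_4 + 1/3*a_5

Substituting a_0 = 1 and a_5 = 0, rearrange to (I - Q) a = r where r[i] = P(i -> 0):
  [4/15, -1/15, -2/15, 0] . (a_1, a_2, a_3, a_4) = 1/15
  [-1/5, 11/15, -4/15, -1/5] . (a_1, a_2, a_3, a_4) = 0
  [-2/15, -2/15, 2/3, -2/15] . (a_1, a_2, a_3, a_4) = 2/15
  [-2/15, 0, -1/15, 2/3] . (a_1, a_2, a_3, a_4) = 2/15

Solving yields:
  a_1 = 853/1420
  a_2 = 156/355
  a_3 = 171/355
  a_4 = 523/1420

Starting state is 4, so the absorption probability is a_4 = 523/1420.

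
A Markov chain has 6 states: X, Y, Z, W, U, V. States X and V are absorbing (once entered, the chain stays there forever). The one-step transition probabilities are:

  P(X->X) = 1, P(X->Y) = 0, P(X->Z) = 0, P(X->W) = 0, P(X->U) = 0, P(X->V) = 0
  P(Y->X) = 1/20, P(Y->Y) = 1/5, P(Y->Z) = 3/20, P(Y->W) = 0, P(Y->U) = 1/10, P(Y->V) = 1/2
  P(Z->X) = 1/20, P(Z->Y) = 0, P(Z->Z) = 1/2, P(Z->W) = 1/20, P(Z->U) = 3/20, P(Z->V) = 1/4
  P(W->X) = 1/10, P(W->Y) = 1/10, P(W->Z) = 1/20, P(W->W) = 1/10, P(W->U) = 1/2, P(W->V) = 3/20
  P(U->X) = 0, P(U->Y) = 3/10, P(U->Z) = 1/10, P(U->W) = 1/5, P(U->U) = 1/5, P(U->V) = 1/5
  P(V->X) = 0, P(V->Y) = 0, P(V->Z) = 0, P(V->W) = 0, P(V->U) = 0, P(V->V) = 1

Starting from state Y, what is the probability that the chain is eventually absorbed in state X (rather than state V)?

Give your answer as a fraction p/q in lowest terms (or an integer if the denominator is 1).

Answer: 871/8387

Derivation:
Let a_i = P(absorbed in X | start in state i).
Boundary conditions: a_X = 1, a_V = 0.
For each transient state i, a_i = sum_j P(i->j) * a_j:
  a_Y = 1/20*a_X + 1/5*a_Y + 3/20*a_Z + 0*a_W + 1/10*a_U + 1/2*a_V
  a_Z = 1/20*a_X + 0*a_Y + 1/2*a_Z + 1/20*a_W + 3/20*a_U + 1/4*a_V
  a_W = 1/10*a_X + 1/10*a_Y + 1/20*a_Z + 1/10*a_W + 1/2*a_U + 3/20*a_V
  a_U = 0*a_X + 3/10*a_Y + 1/10*a_Z + 1/5*a_W + 1/5*a_U + 1/5*a_V

Substituting a_X = 1 and a_V = 0, rearrange to (I - Q) a = r where r[i] = P(i -> X):
  [4/5, -3/20, 0, -1/10] . (a_Y, a_Z, a_W, a_U) = 1/20
  [0, 1/2, -1/20, -3/20] . (a_Y, a_Z, a_W, a_U) = 1/20
  [-1/10, -1/20, 9/10, -1/2] . (a_Y, a_Z, a_W, a_U) = 1/10
  [-3/10, -1/10, -1/5, 4/5] . (a_Y, a_Z, a_W, a_U) = 0

Solving yields:
  a_Y = 871/8387
  a_Z = 1262/8387
  a_W = 3177/16774
  a_U = 1763/16774

Starting state is Y, so the absorption probability is a_Y = 871/8387.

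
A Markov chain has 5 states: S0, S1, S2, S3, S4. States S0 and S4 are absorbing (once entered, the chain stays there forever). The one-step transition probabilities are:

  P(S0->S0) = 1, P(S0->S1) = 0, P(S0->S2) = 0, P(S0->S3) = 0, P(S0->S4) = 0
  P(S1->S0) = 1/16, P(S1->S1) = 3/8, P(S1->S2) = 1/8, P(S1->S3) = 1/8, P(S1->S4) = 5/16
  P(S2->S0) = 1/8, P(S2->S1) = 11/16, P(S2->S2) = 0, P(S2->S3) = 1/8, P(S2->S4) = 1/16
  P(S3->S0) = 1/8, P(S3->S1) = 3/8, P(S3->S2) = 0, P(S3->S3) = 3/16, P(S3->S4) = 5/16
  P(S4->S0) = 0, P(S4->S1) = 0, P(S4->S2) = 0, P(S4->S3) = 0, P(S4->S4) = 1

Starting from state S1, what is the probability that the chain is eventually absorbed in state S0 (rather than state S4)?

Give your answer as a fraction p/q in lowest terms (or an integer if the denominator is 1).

Let a_i = P(absorbed in S0 | start in state i).
Boundary conditions: a_S0 = 1, a_S4 = 0.
For each transient state i, a_i = sum_j P(i->j) * a_j:
  a_S1 = 1/16*a_S0 + 3/8*a_S1 + 1/8*a_S2 + 1/8*a_S3 + 5/16*a_S4
  a_S2 = 1/8*a_S0 + 11/16*a_S1 + 0*a_S2 + 1/8*a_S3 + 1/16*a_S4
  a_S3 = 1/8*a_S0 + 3/8*a_S1 + 0*a_S2 + 3/16*a_S3 + 5/16*a_S4

Substituting a_S0 = 1 and a_S4 = 0, rearrange to (I - Q) a = r where r[i] = P(i -> S0):
  [5/8, -1/8, -1/8] . (a_S1, a_S2, a_S3) = 1/16
  [-11/16, 1, -1/8] . (a_S1, a_S2, a_S3) = 1/8
  [-3/8, 0, 13/16] . (a_S1, a_S2, a_S3) = 1/8

Solving yields:
  a_S1 = 166/789
  a_S2 = 475/1578
  a_S3 = 66/263

Starting state is S1, so the absorption probability is a_S1 = 166/789.

Answer: 166/789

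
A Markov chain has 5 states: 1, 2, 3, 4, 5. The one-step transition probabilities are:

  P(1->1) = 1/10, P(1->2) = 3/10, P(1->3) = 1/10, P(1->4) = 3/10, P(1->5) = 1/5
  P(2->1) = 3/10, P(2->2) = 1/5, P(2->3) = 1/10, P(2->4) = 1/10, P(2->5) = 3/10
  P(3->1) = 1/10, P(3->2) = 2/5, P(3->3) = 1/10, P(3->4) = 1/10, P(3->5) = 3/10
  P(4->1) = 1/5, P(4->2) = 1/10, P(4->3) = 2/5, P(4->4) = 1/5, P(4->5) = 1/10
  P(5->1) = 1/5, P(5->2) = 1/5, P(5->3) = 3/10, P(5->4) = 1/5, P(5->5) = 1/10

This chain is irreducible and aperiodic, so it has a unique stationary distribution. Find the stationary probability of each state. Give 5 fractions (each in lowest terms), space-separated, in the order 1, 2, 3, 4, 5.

Answer: 415/2231 535/2231 432/2231 17/97 458/2231

Derivation:
The stationary distribution satisfies pi = pi * P, i.e.:
  pi_1 = 1/10*pi_1 + 3/10*pi_2 + 1/10*pi_3 + 1/5*pi_4 + 1/5*pi_5
  pi_2 = 3/10*pi_1 + 1/5*pi_2 + 2/5*pi_3 + 1/10*pi_4 + 1/5*pi_5
  pi_3 = 1/10*pi_1 + 1/10*pi_2 + 1/10*pi_3 + 2/5*pi_4 + 3/10*pi_5
  pi_4 = 3/10*pi_1 + 1/10*pi_2 + 1/10*pi_3 + 1/5*pi_4 + 1/5*pi_5
  pi_5 = 1/5*pi_1 + 3/10*pi_2 + 3/10*pi_3 + 1/10*pi_4 + 1/10*pi_5
with normalization: pi_1 + pi_2 + pi_3 + pi_4 + pi_5 = 1.

Using the first 4 balance equations plus normalization, the linear system A*pi = b is:
  [-9/10, 3/10, 1/10, 1/5, 1/5] . pi = 0
  [3/10, -4/5, 2/5, 1/10, 1/5] . pi = 0
  [1/10, 1/10, -9/10, 2/5, 3/10] . pi = 0
  [3/10, 1/10, 1/10, -4/5, 1/5] . pi = 0
  [1, 1, 1, 1, 1] . pi = 1

Solving yields:
  pi_1 = 415/2231
  pi_2 = 535/2231
  pi_3 = 432/2231
  pi_4 = 17/97
  pi_5 = 458/2231

Verification (pi * P):
  415/2231*1/10 + 535/2231*3/10 + 432/2231*1/10 + 17/97*1/5 + 458/2231*1/5 = 415/2231 = pi_1  (ok)
  415/2231*3/10 + 535/2231*1/5 + 432/2231*2/5 + 17/97*1/10 + 458/2231*1/5 = 535/2231 = pi_2  (ok)
  415/2231*1/10 + 535/2231*1/10 + 432/2231*1/10 + 17/97*2/5 + 458/2231*3/10 = 432/2231 = pi_3  (ok)
  415/2231*3/10 + 535/2231*1/10 + 432/2231*1/10 + 17/97*1/5 + 458/2231*1/5 = 17/97 = pi_4  (ok)
  415/2231*1/5 + 535/2231*3/10 + 432/2231*3/10 + 17/97*1/10 + 458/2231*1/10 = 458/2231 = pi_5  (ok)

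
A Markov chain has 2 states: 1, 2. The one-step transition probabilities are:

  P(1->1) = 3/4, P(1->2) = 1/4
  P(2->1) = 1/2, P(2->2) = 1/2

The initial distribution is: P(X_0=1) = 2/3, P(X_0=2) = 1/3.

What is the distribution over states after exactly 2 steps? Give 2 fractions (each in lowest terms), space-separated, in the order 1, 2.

Answer: 2/3 1/3

Derivation:
Propagating the distribution step by step (d_{t+1} = d_t * P):
d_0 = (1=2/3, 2=1/3)
  d_1[1] = 2/3*3/4 + 1/3*1/2 = 2/3
  d_1[2] = 2/3*1/4 + 1/3*1/2 = 1/3
d_1 = (1=2/3, 2=1/3)
  d_2[1] = 2/3*3/4 + 1/3*1/2 = 2/3
  d_2[2] = 2/3*1/4 + 1/3*1/2 = 1/3
d_2 = (1=2/3, 2=1/3)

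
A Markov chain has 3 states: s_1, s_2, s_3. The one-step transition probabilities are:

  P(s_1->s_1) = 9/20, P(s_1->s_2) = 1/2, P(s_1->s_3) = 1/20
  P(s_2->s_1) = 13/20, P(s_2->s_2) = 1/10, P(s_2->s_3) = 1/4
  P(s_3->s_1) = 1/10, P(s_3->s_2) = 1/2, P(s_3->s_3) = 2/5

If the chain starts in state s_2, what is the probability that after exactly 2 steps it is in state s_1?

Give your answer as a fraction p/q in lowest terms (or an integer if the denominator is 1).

Computing P^2 by repeated multiplication:
P^1 =
  s_1: [9/20, 1/2, 1/20]
  s_2: [13/20, 1/10, 1/4]
  s_3: [1/10, 1/2, 2/5]
P^2 =
  s_1: [213/400, 3/10, 67/400]
  s_2: [153/400, 23/50, 63/400]
  s_3: [41/100, 3/10, 29/100]

(P^2)[s_2 -> s_1] = 153/400

Answer: 153/400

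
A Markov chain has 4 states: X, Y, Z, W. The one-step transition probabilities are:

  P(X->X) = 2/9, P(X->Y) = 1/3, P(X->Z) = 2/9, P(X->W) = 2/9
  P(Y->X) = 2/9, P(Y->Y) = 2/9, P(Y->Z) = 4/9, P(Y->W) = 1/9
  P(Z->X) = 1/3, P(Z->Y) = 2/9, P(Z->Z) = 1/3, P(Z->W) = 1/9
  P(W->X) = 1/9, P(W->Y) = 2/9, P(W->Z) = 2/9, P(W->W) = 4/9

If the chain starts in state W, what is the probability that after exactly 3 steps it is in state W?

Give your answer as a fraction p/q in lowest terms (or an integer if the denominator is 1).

Answer: 163/729

Derivation:
Computing P^3 by repeated multiplication:
P^1 =
  X: [2/9, 1/3, 2/9, 2/9]
  Y: [2/9, 2/9, 4/9, 1/9]
  Z: [1/3, 2/9, 1/3, 1/9]
  W: [1/9, 2/9, 2/9, 4/9]
P^2 =
  X: [2/9, 20/81, 26/81, 17/81]
  Y: [7/27, 20/81, 26/81, 14/81]
  Z: [20/81, 7/27, 25/81, 5/27]
  W: [16/81, 19/81, 8/27, 22/81]
P^3 =
  X: [19/81, 20/81, 76/243, 50/243]
  Y: [58/243, 61/243, 76/243, 16/81]
  Z: [172/729, 182/729, 229/729, 146/729]
  W: [164/729, 178/729, 224/729, 163/729]

(P^3)[W -> W] = 163/729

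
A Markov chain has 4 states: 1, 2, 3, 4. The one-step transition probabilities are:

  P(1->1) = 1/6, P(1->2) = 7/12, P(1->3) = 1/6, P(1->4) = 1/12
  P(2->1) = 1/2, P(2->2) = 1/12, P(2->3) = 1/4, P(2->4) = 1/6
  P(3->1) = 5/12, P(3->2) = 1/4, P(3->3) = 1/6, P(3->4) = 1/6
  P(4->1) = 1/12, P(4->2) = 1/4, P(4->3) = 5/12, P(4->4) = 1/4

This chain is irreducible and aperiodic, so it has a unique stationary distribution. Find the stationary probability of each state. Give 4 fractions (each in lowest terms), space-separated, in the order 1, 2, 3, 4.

Answer: 691/2210 671/2210 509/2210 339/2210

Derivation:
The stationary distribution satisfies pi = pi * P, i.e.:
  pi_1 = 1/6*pi_1 + 1/2*pi_2 + 5/12*pi_3 + 1/12*pi_4
  pi_2 = 7/12*pi_1 + 1/12*pi_2 + 1/4*pi_3 + 1/4*pi_4
  pi_3 = 1/6*pi_1 + 1/4*pi_2 + 1/6*pi_3 + 5/12*pi_4
  pi_4 = 1/12*pi_1 + 1/6*pi_2 + 1/6*pi_3 + 1/4*pi_4
with normalization: pi_1 + pi_2 + pi_3 + pi_4 = 1.

Using the first 3 balance equations plus normalization, the linear system A*pi = b is:
  [-5/6, 1/2, 5/12, 1/12] . pi = 0
  [7/12, -11/12, 1/4, 1/4] . pi = 0
  [1/6, 1/4, -5/6, 5/12] . pi = 0
  [1, 1, 1, 1] . pi = 1

Solving yields:
  pi_1 = 691/2210
  pi_2 = 671/2210
  pi_3 = 509/2210
  pi_4 = 339/2210

Verification (pi * P):
  691/2210*1/6 + 671/2210*1/2 + 509/2210*5/12 + 339/2210*1/12 = 691/2210 = pi_1  (ok)
  691/2210*7/12 + 671/2210*1/12 + 509/2210*1/4 + 339/2210*1/4 = 671/2210 = pi_2  (ok)
  691/2210*1/6 + 671/2210*1/4 + 509/2210*1/6 + 339/2210*5/12 = 509/2210 = pi_3  (ok)
  691/2210*1/12 + 671/2210*1/6 + 509/2210*1/6 + 339/2210*1/4 = 339/2210 = pi_4  (ok)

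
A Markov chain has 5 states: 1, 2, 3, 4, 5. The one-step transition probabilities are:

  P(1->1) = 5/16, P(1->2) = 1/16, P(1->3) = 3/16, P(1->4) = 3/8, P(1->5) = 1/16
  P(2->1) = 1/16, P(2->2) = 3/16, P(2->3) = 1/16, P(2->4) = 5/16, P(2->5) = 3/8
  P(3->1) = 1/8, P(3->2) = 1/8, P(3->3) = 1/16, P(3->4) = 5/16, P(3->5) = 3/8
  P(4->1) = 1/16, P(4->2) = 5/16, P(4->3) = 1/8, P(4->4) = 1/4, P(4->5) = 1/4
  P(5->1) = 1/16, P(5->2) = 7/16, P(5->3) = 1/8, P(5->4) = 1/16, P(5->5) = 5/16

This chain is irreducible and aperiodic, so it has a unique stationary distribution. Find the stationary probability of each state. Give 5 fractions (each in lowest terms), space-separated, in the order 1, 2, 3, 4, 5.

Answer: 493/5344 1457/5344 143/1336 1225/5344 1597/5344

Derivation:
The stationary distribution satisfies pi = pi * P, i.e.:
  pi_1 = 5/16*pi_1 + 1/16*pi_2 + 1/8*pi_3 + 1/16*pi_4 + 1/16*pi_5
  pi_2 = 1/16*pi_1 + 3/16*pi_2 + 1/8*pi_3 + 5/16*pi_4 + 7/16*pi_5
  pi_3 = 3/16*pi_1 + 1/16*pi_2 + 1/16*pi_3 + 1/8*pi_4 + 1/8*pi_5
  pi_4 = 3/8*pi_1 + 5/16*pi_2 + 5/16*pi_3 + 1/4*pi_4 + 1/16*pi_5
  pi_5 = 1/16*pi_1 + 3/8*pi_2 + 3/8*pi_3 + 1/4*pi_4 + 5/16*pi_5
with normalization: pi_1 + pi_2 + pi_3 + pi_4 + pi_5 = 1.

Using the first 4 balance equations plus normalization, the linear system A*pi = b is:
  [-11/16, 1/16, 1/8, 1/16, 1/16] . pi = 0
  [1/16, -13/16, 1/8, 5/16, 7/16] . pi = 0
  [3/16, 1/16, -15/16, 1/8, 1/8] . pi = 0
  [3/8, 5/16, 5/16, -3/4, 1/16] . pi = 0
  [1, 1, 1, 1, 1] . pi = 1

Solving yields:
  pi_1 = 493/5344
  pi_2 = 1457/5344
  pi_3 = 143/1336
  pi_4 = 1225/5344
  pi_5 = 1597/5344

Verification (pi * P):
  493/5344*5/16 + 1457/5344*1/16 + 143/1336*1/8 + 1225/5344*1/16 + 1597/5344*1/16 = 493/5344 = pi_1  (ok)
  493/5344*1/16 + 1457/5344*3/16 + 143/1336*1/8 + 1225/5344*5/16 + 1597/5344*7/16 = 1457/5344 = pi_2  (ok)
  493/5344*3/16 + 1457/5344*1/16 + 143/1336*1/16 + 1225/5344*1/8 + 1597/5344*1/8 = 143/1336 = pi_3  (ok)
  493/5344*3/8 + 1457/5344*5/16 + 143/1336*5/16 + 1225/5344*1/4 + 1597/5344*1/16 = 1225/5344 = pi_4  (ok)
  493/5344*1/16 + 1457/5344*3/8 + 143/1336*3/8 + 1225/5344*1/4 + 1597/5344*5/16 = 1597/5344 = pi_5  (ok)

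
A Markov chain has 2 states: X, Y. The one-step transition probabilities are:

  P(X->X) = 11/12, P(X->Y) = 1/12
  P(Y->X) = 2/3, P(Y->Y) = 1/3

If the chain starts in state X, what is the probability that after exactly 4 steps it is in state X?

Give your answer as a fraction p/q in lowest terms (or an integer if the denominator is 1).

Answer: 683/768

Derivation:
Computing P^4 by repeated multiplication:
P^1 =
  X: [11/12, 1/12]
  Y: [2/3, 1/3]
P^2 =
  X: [43/48, 5/48]
  Y: [5/6, 1/6]
P^3 =
  X: [57/64, 7/64]
  Y: [7/8, 1/8]
P^4 =
  X: [683/768, 85/768]
  Y: [85/96, 11/96]

(P^4)[X -> X] = 683/768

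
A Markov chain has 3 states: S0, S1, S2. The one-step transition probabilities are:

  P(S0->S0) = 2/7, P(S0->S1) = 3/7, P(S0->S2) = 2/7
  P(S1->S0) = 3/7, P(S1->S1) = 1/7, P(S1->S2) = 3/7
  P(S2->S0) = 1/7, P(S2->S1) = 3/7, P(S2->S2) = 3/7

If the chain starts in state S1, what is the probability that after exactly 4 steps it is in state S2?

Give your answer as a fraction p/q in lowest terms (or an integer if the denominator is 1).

Computing P^4 by repeated multiplication:
P^1 =
  S0: [2/7, 3/7, 2/7]
  S1: [3/7, 1/7, 3/7]
  S2: [1/7, 3/7, 3/7]
P^2 =
  S0: [15/49, 15/49, 19/49]
  S1: [12/49, 19/49, 18/49]
  S2: [2/7, 15/49, 20/49]
P^3 =
  S0: [94/343, 117/343, 132/343]
  S1: [99/343, 109/343, 135/343]
  S2: [93/343, 117/343, 19/49]
P^4 =
  S0: [671/2401, 795/2401, 935/2401]
  S1: [660/2401, 811/2401, 930/2401]
  S2: [670/2401, 795/2401, 936/2401]

(P^4)[S1 -> S2] = 930/2401

Answer: 930/2401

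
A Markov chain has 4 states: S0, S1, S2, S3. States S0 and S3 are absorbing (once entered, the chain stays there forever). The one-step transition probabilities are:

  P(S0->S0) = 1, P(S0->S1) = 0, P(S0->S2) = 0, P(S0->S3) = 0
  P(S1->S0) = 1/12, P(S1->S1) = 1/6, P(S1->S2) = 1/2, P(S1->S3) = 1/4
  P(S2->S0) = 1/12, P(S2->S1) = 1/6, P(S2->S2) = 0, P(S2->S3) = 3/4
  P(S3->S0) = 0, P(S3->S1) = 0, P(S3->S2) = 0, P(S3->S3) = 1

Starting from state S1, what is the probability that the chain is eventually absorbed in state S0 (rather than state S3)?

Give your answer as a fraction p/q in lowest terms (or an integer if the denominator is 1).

Answer: 1/6

Derivation:
Let a_i = P(absorbed in S0 | start in state i).
Boundary conditions: a_S0 = 1, a_S3 = 0.
For each transient state i, a_i = sum_j P(i->j) * a_j:
  a_S1 = 1/12*a_S0 + 1/6*a_S1 + 1/2*a_S2 + 1/4*a_S3
  a_S2 = 1/12*a_S0 + 1/6*a_S1 + 0*a_S2 + 3/4*a_S3

Substituting a_S0 = 1 and a_S3 = 0, rearrange to (I - Q) a = r where r[i] = P(i -> S0):
  [5/6, -1/2] . (a_S1, a_S2) = 1/12
  [-1/6, 1] . (a_S1, a_S2) = 1/12

Solving yields:
  a_S1 = 1/6
  a_S2 = 1/9

Starting state is S1, so the absorption probability is a_S1 = 1/6.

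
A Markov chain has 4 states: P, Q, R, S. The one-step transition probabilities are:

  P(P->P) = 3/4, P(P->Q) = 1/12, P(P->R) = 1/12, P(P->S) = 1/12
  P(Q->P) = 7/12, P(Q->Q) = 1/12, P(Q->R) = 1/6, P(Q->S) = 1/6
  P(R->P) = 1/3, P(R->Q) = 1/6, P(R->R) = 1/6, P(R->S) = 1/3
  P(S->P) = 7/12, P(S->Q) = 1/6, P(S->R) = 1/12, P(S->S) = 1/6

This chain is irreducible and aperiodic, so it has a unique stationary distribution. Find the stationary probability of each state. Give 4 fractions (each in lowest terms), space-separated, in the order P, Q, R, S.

Answer: 956/1427 146/1427 143/1427 182/1427

Derivation:
The stationary distribution satisfies pi = pi * P, i.e.:
  pi_P = 3/4*pi_P + 7/12*pi_Q + 1/3*pi_R + 7/12*pi_S
  pi_Q = 1/12*pi_P + 1/12*pi_Q + 1/6*pi_R + 1/6*pi_S
  pi_R = 1/12*pi_P + 1/6*pi_Q + 1/6*pi_R + 1/12*pi_S
  pi_S = 1/12*pi_P + 1/6*pi_Q + 1/3*pi_R + 1/6*pi_S
with normalization: pi_P + pi_Q + pi_R + pi_S = 1.

Using the first 3 balance equations plus normalization, the linear system A*pi = b is:
  [-1/4, 7/12, 1/3, 7/12] . pi = 0
  [1/12, -11/12, 1/6, 1/6] . pi = 0
  [1/12, 1/6, -5/6, 1/12] . pi = 0
  [1, 1, 1, 1] . pi = 1

Solving yields:
  pi_P = 956/1427
  pi_Q = 146/1427
  pi_R = 143/1427
  pi_S = 182/1427

Verification (pi * P):
  956/1427*3/4 + 146/1427*7/12 + 143/1427*1/3 + 182/1427*7/12 = 956/1427 = pi_P  (ok)
  956/1427*1/12 + 146/1427*1/12 + 143/1427*1/6 + 182/1427*1/6 = 146/1427 = pi_Q  (ok)
  956/1427*1/12 + 146/1427*1/6 + 143/1427*1/6 + 182/1427*1/12 = 143/1427 = pi_R  (ok)
  956/1427*1/12 + 146/1427*1/6 + 143/1427*1/3 + 182/1427*1/6 = 182/1427 = pi_S  (ok)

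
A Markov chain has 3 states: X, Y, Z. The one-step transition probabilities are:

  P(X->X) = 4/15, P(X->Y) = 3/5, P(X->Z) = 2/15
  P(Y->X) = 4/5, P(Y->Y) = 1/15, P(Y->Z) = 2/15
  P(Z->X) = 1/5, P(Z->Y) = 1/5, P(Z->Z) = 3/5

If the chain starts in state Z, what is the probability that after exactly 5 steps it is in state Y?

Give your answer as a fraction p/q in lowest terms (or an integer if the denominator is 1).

Answer: 16229/50625

Derivation:
Computing P^5 by repeated multiplication:
P^1 =
  X: [4/15, 3/5, 2/15]
  Y: [4/5, 1/15, 2/15]
  Z: [1/5, 1/5, 3/5]
P^2 =
  X: [26/45, 17/75, 44/225]
  Y: [22/75, 23/45, 44/225]
  Z: [1/3, 19/75, 31/75]
P^3 =
  X: [1264/3375, 451/1125, 758/3375]
  Y: [592/1125, 841/3375, 758/3375]
  Z: [421/1125, 337/1125, 367/1125]
P^4 =
  X: [23566/50625, 1667/5625, 12056/50625]
  Y: [1298/3375, 19099/50625, 12056/50625]
  Z: [6829/16875, 5227/16875, 4819/16875]
P^5 =
  X: [310468/759375, 17551/50625, 185642/759375]
  Y: [114412/253125, 230497/759375, 185642/759375]
  Z: [104497/253125, 16229/50625, 67483/253125]

(P^5)[Z -> Y] = 16229/50625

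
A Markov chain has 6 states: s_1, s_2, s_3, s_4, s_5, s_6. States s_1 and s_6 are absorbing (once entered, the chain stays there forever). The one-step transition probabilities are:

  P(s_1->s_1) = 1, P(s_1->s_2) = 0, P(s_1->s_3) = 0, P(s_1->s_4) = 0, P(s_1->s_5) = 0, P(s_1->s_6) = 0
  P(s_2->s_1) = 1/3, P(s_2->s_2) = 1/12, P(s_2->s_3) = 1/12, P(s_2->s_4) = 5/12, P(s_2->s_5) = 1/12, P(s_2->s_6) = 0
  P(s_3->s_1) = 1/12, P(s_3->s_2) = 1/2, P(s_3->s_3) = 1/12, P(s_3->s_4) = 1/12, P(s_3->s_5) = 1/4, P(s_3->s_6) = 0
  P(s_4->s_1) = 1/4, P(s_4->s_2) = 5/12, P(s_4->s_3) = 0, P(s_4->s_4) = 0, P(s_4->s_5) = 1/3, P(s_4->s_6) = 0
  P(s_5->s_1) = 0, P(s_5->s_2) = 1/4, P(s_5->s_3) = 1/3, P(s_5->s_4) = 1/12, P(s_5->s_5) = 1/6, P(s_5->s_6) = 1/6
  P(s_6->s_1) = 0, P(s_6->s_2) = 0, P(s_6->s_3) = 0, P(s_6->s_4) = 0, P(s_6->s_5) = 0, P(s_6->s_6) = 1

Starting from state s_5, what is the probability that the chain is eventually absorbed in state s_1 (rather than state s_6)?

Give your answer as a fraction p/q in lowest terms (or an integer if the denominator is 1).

Let a_i = P(absorbed in s_1 | start in state i).
Boundary conditions: a_s_1 = 1, a_s_6 = 0.
For each transient state i, a_i = sum_j P(i->j) * a_j:
  a_s_2 = 1/3*a_s_1 + 1/12*a_s_2 + 1/12*a_s_3 + 5/12*a_s_4 + 1/12*a_s_5 + 0*a_s_6
  a_s_3 = 1/12*a_s_1 + 1/2*a_s_2 + 1/12*a_s_3 + 1/12*a_s_4 + 1/4*a_s_5 + 0*a_s_6
  a_s_4 = 1/4*a_s_1 + 5/12*a_s_2 + 0*a_s_3 + 0*a_s_4 + 1/3*a_s_5 + 0*a_s_6
  a_s_5 = 0*a_s_1 + 1/4*a_s_2 + 1/3*a_s_3 + 1/12*a_s_4 + 1/6*a_s_5 + 1/6*a_s_6

Substituting a_s_1 = 1 and a_s_6 = 0, rearrange to (I - Q) a = r where r[i] = P(i -> s_1):
  [11/12, -1/12, -5/12, -1/12] . (a_s_2, a_s_3, a_s_4, a_s_5) = 1/3
  [-1/2, 11/12, -1/12, -1/4] . (a_s_2, a_s_3, a_s_4, a_s_5) = 1/12
  [-5/12, 0, 1, -1/3] . (a_s_2, a_s_3, a_s_4, a_s_5) = 1/4
  [-1/4, -1/3, -1/12, 5/6] . (a_s_2, a_s_3, a_s_4, a_s_5) = 0

Solving yields:
  a_s_2 = 3131/3523
  a_s_3 = 2961/3523
  a_s_4 = 2993/3523
  a_s_5 = 2423/3523

Starting state is s_5, so the absorption probability is a_s_5 = 2423/3523.

Answer: 2423/3523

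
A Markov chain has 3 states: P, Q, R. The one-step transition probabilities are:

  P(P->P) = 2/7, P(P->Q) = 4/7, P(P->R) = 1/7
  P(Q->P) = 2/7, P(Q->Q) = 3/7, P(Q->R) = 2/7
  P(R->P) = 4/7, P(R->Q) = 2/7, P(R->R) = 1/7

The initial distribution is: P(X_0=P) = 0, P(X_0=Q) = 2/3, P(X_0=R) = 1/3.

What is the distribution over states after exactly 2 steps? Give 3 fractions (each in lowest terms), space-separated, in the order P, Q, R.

Answer: 52/147 22/49 29/147

Derivation:
Propagating the distribution step by step (d_{t+1} = d_t * P):
d_0 = (P=0, Q=2/3, R=1/3)
  d_1[P] = 0*2/7 + 2/3*2/7 + 1/3*4/7 = 8/21
  d_1[Q] = 0*4/7 + 2/3*3/7 + 1/3*2/7 = 8/21
  d_1[R] = 0*1/7 + 2/3*2/7 + 1/3*1/7 = 5/21
d_1 = (P=8/21, Q=8/21, R=5/21)
  d_2[P] = 8/21*2/7 + 8/21*2/7 + 5/21*4/7 = 52/147
  d_2[Q] = 8/21*4/7 + 8/21*3/7 + 5/21*2/7 = 22/49
  d_2[R] = 8/21*1/7 + 8/21*2/7 + 5/21*1/7 = 29/147
d_2 = (P=52/147, Q=22/49, R=29/147)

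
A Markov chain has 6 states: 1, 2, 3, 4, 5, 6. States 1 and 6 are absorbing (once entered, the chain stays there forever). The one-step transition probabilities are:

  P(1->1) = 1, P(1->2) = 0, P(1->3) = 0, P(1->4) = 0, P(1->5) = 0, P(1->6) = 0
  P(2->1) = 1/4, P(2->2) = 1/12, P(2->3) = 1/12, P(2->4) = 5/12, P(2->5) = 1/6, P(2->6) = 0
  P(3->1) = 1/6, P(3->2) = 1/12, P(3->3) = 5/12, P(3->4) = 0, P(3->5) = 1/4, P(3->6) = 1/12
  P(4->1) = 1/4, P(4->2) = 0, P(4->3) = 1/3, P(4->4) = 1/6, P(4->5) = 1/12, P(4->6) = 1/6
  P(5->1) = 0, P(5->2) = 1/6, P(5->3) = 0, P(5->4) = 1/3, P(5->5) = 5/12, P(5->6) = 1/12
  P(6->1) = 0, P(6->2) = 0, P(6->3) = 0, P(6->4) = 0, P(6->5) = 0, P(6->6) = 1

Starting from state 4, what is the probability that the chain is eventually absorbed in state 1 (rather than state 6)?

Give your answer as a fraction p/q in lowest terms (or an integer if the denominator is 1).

Let a_i = P(absorbed in 1 | start in state i).
Boundary conditions: a_1 = 1, a_6 = 0.
For each transient state i, a_i = sum_j P(i->j) * a_j:
  a_2 = 1/4*a_1 + 1/12*a_2 + 1/12*a_3 + 5/12*a_4 + 1/6*a_5 + 0*a_6
  a_3 = 1/6*a_1 + 1/12*a_2 + 5/12*a_3 + 0*a_4 + 1/4*a_5 + 1/12*a_6
  a_4 = 1/4*a_1 + 0*a_2 + 1/3*a_3 + 1/6*a_4 + 1/12*a_5 + 1/6*a_6
  a_5 = 0*a_1 + 1/6*a_2 + 0*a_3 + 1/3*a_4 + 5/12*a_5 + 1/12*a_6

Substituting a_1 = 1 and a_6 = 0, rearrange to (I - Q) a = r where r[i] = P(i -> 1):
  [11/12, -1/12, -5/12, -1/6] . (a_2, a_3, a_4, a_5) = 1/4
  [-1/12, 7/12, 0, -1/4] . (a_2, a_3, a_4, a_5) = 1/6
  [0, -1/3, 5/6, -1/12] . (a_2, a_3, a_4, a_5) = 1/4
  [-1/6, 0, -1/3, 7/12] . (a_2, a_3, a_4, a_5) = 0

Solving yields:
  a_2 = 2657/3786
  a_3 = 2345/3786
  a_4 = 380/631
  a_5 = 1031/1893

Starting state is 4, so the absorption probability is a_4 = 380/631.

Answer: 380/631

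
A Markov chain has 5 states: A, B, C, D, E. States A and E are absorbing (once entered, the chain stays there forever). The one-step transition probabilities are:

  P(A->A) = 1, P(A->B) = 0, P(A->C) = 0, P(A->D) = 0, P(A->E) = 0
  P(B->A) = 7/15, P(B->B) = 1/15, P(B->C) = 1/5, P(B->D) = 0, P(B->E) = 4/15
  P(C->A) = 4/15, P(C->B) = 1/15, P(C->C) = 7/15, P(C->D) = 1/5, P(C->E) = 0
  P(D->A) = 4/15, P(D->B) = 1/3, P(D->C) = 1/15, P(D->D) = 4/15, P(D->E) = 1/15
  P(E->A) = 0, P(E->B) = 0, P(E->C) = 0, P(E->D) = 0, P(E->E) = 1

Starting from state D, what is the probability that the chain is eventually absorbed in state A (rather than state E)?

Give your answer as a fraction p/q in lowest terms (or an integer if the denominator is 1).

Answer: 839/1112

Derivation:
Let a_i = P(absorbed in A | start in state i).
Boundary conditions: a_A = 1, a_E = 0.
For each transient state i, a_i = sum_j P(i->j) * a_j:
  a_B = 7/15*a_A + 1/15*a_B + 1/5*a_C + 0*a_D + 4/15*a_E
  a_C = 4/15*a_A + 1/15*a_B + 7/15*a_C + 1/5*a_D + 0*a_E
  a_D = 4/15*a_A + 1/3*a_B + 1/15*a_C + 4/15*a_D + 1/15*a_E

Substituting a_A = 1 and a_E = 0, rearrange to (I - Q) a = r where r[i] = P(i -> A):
  [14/15, -1/5, 0] . (a_B, a_C, a_D) = 7/15
  [-1/15, 8/15, -1/5] . (a_B, a_C, a_D) = 4/15
  [-1/3, -1/15, 11/15] . (a_B, a_C, a_D) = 4/15

Solving yields:
  a_B = 763/1112
  a_C = 483/556
  a_D = 839/1112

Starting state is D, so the absorption probability is a_D = 839/1112.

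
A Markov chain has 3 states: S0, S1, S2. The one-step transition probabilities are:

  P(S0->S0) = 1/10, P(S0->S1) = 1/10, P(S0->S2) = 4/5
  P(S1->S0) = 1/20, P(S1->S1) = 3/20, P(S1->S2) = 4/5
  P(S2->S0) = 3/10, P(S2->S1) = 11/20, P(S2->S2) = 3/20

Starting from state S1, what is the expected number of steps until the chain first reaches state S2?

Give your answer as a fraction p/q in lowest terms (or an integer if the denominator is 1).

Let h_i = expected steps to first reach S2 from state i.
Boundary: h_S2 = 0.
First-step equations for the other states:
  h_S0 = 1 + 1/10*h_S0 + 1/10*h_S1 + 4/5*h_S2
  h_S1 = 1 + 1/20*h_S0 + 3/20*h_S1 + 4/5*h_S2

Substituting h_S2 = 0 and rearranging gives the linear system (I - Q) h = 1:
  [9/10, -1/10] . (h_S0, h_S1) = 1
  [-1/20, 17/20] . (h_S0, h_S1) = 1

Solving yields:
  h_S0 = 5/4
  h_S1 = 5/4

Starting state is S1, so the expected hitting time is h_S1 = 5/4.

Answer: 5/4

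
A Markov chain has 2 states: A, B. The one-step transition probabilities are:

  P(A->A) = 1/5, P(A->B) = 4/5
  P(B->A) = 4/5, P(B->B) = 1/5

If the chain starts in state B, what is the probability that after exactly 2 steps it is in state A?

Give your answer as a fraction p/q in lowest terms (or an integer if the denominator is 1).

Answer: 8/25

Derivation:
Computing P^2 by repeated multiplication:
P^1 =
  A: [1/5, 4/5]
  B: [4/5, 1/5]
P^2 =
  A: [17/25, 8/25]
  B: [8/25, 17/25]

(P^2)[B -> A] = 8/25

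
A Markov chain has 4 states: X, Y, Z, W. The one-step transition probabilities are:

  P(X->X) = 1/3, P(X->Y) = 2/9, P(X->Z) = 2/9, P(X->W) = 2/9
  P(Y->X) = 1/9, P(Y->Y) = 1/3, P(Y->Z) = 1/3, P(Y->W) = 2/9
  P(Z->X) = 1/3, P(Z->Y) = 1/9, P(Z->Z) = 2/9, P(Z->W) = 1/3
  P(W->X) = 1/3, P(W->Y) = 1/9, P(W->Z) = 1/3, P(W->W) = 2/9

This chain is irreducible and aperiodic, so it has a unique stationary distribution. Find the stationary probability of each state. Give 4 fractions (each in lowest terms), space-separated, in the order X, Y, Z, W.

The stationary distribution satisfies pi = pi * P, i.e.:
  pi_X = 1/3*pi_X + 1/9*pi_Y + 1/3*pi_Z + 1/3*pi_W
  pi_Y = 2/9*pi_X + 1/3*pi_Y + 1/9*pi_Z + 1/9*pi_W
  pi_Z = 2/9*pi_X + 1/3*pi_Y + 2/9*pi_Z + 1/3*pi_W
  pi_W = 2/9*pi_X + 2/9*pi_Y + 1/3*pi_Z + 2/9*pi_W
with normalization: pi_X + pi_Y + pi_Z + pi_W = 1.

Using the first 3 balance equations plus normalization, the linear system A*pi = b is:
  [-2/3, 1/9, 1/3, 1/3] . pi = 0
  [2/9, -2/3, 1/9, 1/9] . pi = 0
  [2/9, 1/3, -7/9, 1/3] . pi = 0
  [1, 1, 1, 1] . pi = 1

Solving yields:
  pi_X = 19/65
  pi_Y = 12/65
  pi_Z = 88/325
  pi_W = 82/325

Verification (pi * P):
  19/65*1/3 + 12/65*1/9 + 88/325*1/3 + 82/325*1/3 = 19/65 = pi_X  (ok)
  19/65*2/9 + 12/65*1/3 + 88/325*1/9 + 82/325*1/9 = 12/65 = pi_Y  (ok)
  19/65*2/9 + 12/65*1/3 + 88/325*2/9 + 82/325*1/3 = 88/325 = pi_Z  (ok)
  19/65*2/9 + 12/65*2/9 + 88/325*1/3 + 82/325*2/9 = 82/325 = pi_W  (ok)

Answer: 19/65 12/65 88/325 82/325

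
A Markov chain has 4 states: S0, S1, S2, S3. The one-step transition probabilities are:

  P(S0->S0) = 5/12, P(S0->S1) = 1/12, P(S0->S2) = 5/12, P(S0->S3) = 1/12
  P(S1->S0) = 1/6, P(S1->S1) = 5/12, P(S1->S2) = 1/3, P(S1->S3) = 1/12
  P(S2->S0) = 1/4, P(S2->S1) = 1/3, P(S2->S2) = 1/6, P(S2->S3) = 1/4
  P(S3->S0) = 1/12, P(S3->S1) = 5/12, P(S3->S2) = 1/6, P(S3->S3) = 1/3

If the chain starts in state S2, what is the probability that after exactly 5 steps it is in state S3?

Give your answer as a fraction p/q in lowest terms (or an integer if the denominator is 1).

Computing P^5 by repeated multiplication:
P^1 =
  S0: [5/12, 1/12, 5/12, 1/12]
  S1: [1/6, 5/12, 1/3, 1/12]
  S2: [1/4, 1/3, 1/6, 1/4]
  S3: [1/12, 5/12, 1/6, 1/3]
P^2 =
  S0: [43/144, 35/144, 41/144, 25/144]
  S1: [11/48, 1/3, 5/18, 23/144]
  S2: [2/9, 23/72, 41/144, 25/144]
  S3: [25/144, 3/8, 37/144, 7/36]
P^3 =
  S0: [433/1728, 169/576, 487/1728, 301/1728]
  S1: [101/432, 137/432, 161/576, 293/1728]
  S2: [25/108, 551/1728, 119/432, 301/1728]
  S3: [31/144, 583/1728, 157/576, 151/864]
P^4 =
  S0: [61/256, 6421/20736, 641/2304, 3605/20736]
  S1: [2429/10368, 6541/20736, 1441/5184, 397/2304]
  S2: [4831/20736, 547/1728, 2879/10368, 3583/20736]
  S3: [4741/20736, 2227/6912, 2869/10368, 149/864]
P^5 =
  S0: [58459/248832, 8683/27648, 69137/248832, 14363/82944]
  S1: [58237/248832, 19621/62208, 8641/31104, 42983/248832]
  S2: [1615/6912, 39299/124416, 853/3072, 43001/248832]
  S3: [57857/248832, 13163/41472, 7673/27648, 10735/62208]

(P^5)[S2 -> S3] = 43001/248832

Answer: 43001/248832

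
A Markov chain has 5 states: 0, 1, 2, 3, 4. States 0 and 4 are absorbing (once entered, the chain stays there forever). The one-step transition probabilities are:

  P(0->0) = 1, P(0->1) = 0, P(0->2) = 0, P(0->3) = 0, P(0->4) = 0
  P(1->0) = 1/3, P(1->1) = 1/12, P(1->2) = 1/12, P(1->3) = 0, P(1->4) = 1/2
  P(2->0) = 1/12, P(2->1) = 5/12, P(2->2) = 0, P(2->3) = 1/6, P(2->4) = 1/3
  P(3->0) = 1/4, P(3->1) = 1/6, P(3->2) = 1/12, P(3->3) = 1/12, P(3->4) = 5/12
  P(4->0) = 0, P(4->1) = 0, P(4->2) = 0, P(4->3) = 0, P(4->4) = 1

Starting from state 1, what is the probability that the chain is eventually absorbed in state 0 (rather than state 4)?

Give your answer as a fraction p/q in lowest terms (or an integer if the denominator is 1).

Let a_i = P(absorbed in 0 | start in state i).
Boundary conditions: a_0 = 1, a_4 = 0.
For each transient state i, a_i = sum_j P(i->j) * a_j:
  a_1 = 1/3*a_0 + 1/12*a_1 + 1/12*a_2 + 0*a_3 + 1/2*a_4
  a_2 = 1/12*a_0 + 5/12*a_1 + 0*a_2 + 1/6*a_3 + 1/3*a_4
  a_3 = 1/4*a_0 + 1/6*a_1 + 1/12*a_2 + 1/12*a_3 + 5/12*a_4

Substituting a_0 = 1 and a_4 = 0, rearrange to (I - Q) a = r where r[i] = P(i -> 0):
  [11/12, -1/12, 0] . (a_1, a_2, a_3) = 1/3
  [-5/12, 1, -1/6] . (a_1, a_2, a_3) = 1/12
  [-1/6, -1/12, 11/12] . (a_1, a_2, a_3) = 1/4

Solving yields:
  a_1 = 179/457
  a_2 = 141/457
  a_3 = 170/457

Starting state is 1, so the absorption probability is a_1 = 179/457.

Answer: 179/457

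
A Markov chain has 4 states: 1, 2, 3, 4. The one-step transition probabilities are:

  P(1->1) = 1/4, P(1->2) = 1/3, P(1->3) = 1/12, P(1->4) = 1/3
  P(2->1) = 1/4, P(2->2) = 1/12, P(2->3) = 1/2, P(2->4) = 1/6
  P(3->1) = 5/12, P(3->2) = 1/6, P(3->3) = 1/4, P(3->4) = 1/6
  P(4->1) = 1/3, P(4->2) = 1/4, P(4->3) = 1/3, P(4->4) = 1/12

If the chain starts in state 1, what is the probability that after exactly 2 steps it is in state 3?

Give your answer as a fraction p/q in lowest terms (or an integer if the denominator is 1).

Answer: 23/72

Derivation:
Computing P^2 by repeated multiplication:
P^1 =
  1: [1/4, 1/3, 1/12, 1/3]
  2: [1/4, 1/12, 1/2, 1/6]
  3: [5/12, 1/6, 1/4, 1/6]
  4: [1/3, 1/4, 1/3, 1/12]
P^2 =
  1: [7/24, 5/24, 23/72, 13/72]
  2: [25/72, 31/144, 35/144, 7/36]
  3: [11/36, 17/72, 17/72, 2/9]
  4: [5/16, 5/24, 19/72, 31/144]

(P^2)[1 -> 3] = 23/72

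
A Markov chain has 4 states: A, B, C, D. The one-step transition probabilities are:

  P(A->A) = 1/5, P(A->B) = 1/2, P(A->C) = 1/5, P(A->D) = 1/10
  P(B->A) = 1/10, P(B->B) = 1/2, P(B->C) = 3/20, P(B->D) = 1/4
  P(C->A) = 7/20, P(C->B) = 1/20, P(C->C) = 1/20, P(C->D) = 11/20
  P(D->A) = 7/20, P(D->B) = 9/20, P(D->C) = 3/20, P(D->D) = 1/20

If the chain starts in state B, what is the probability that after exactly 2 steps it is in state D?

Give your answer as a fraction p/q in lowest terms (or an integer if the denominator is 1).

Answer: 23/100

Derivation:
Computing P^2 by repeated multiplication:
P^1 =
  A: [1/5, 1/2, 1/5, 1/10]
  B: [1/10, 1/2, 3/20, 1/4]
  C: [7/20, 1/20, 1/20, 11/20]
  D: [7/20, 9/20, 3/20, 1/20]
P^2 =
  A: [39/200, 81/200, 7/50, 13/50]
  B: [21/100, 21/50, 7/50, 23/100]
  C: [57/200, 9/20, 13/80, 41/400]
  D: [37/200, 43/100, 61/400, 93/400]

(P^2)[B -> D] = 23/100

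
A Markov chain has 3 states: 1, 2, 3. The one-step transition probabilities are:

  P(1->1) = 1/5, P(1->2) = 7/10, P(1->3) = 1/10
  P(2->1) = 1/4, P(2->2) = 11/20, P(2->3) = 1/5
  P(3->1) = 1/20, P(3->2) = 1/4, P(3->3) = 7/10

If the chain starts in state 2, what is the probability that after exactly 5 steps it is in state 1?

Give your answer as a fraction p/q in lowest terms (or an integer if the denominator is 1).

Computing P^5 by repeated multiplication:
P^1 =
  1: [1/5, 7/10, 1/10]
  2: [1/4, 11/20, 1/5]
  3: [1/20, 1/4, 7/10]
P^2 =
  1: [11/50, 11/20, 23/100]
  2: [79/400, 211/400, 11/40]
  3: [43/400, 139/400, 109/200]
P^3 =
  1: [193/1000, 257/500, 293/1000]
  2: [1481/8000, 3977/8000, 1271/4000]
  3: [217/1600, 3221/8000, 1847/4000]
P^4 =
  1: [727/4000, 9821/20000, 409/1250]
  2: [28351/160000, 77191/160000, 27229/80000]
  3: [24139/160000, 69091/160000, 6677/16000]
P^5 =
  1: [70189/400000, 191641/400000, 13817/40000]
  2: [553817/3200000, 303661/640000, 563939/1600000]
  3: [508781/3200000, 1431797/3200000, 629711/1600000]

(P^5)[2 -> 1] = 553817/3200000

Answer: 553817/3200000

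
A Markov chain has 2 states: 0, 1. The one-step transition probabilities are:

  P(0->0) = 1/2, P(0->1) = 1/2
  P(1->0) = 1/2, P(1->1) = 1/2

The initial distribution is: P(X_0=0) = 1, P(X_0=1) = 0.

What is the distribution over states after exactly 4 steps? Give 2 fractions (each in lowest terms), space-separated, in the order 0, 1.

Propagating the distribution step by step (d_{t+1} = d_t * P):
d_0 = (0=1, 1=0)
  d_1[0] = 1*1/2 + 0*1/2 = 1/2
  d_1[1] = 1*1/2 + 0*1/2 = 1/2
d_1 = (0=1/2, 1=1/2)
  d_2[0] = 1/2*1/2 + 1/2*1/2 = 1/2
  d_2[1] = 1/2*1/2 + 1/2*1/2 = 1/2
d_2 = (0=1/2, 1=1/2)
  d_3[0] = 1/2*1/2 + 1/2*1/2 = 1/2
  d_3[1] = 1/2*1/2 + 1/2*1/2 = 1/2
d_3 = (0=1/2, 1=1/2)
  d_4[0] = 1/2*1/2 + 1/2*1/2 = 1/2
  d_4[1] = 1/2*1/2 + 1/2*1/2 = 1/2
d_4 = (0=1/2, 1=1/2)

Answer: 1/2 1/2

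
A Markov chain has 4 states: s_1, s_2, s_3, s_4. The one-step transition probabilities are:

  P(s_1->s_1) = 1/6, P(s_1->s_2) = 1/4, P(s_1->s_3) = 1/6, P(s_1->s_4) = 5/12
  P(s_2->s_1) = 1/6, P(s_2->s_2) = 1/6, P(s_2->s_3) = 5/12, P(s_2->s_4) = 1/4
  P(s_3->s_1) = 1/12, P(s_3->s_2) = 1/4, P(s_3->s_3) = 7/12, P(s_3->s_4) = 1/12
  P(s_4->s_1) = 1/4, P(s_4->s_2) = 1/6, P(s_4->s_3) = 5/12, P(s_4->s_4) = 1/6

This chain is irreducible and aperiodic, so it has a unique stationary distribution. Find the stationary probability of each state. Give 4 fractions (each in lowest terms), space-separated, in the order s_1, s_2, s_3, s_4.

Answer: 43/299 324/1495 683/1495 21/115

Derivation:
The stationary distribution satisfies pi = pi * P, i.e.:
  pi_s_1 = 1/6*pi_s_1 + 1/6*pi_s_2 + 1/12*pi_s_3 + 1/4*pi_s_4
  pi_s_2 = 1/4*pi_s_1 + 1/6*pi_s_2 + 1/4*pi_s_3 + 1/6*pi_s_4
  pi_s_3 = 1/6*pi_s_1 + 5/12*pi_s_2 + 7/12*pi_s_3 + 5/12*pi_s_4
  pi_s_4 = 5/12*pi_s_1 + 1/4*pi_s_2 + 1/12*pi_s_3 + 1/6*pi_s_4
with normalization: pi_s_1 + pi_s_2 + pi_s_3 + pi_s_4 = 1.

Using the first 3 balance equations plus normalization, the linear system A*pi = b is:
  [-5/6, 1/6, 1/12, 1/4] . pi = 0
  [1/4, -5/6, 1/4, 1/6] . pi = 0
  [1/6, 5/12, -5/12, 5/12] . pi = 0
  [1, 1, 1, 1] . pi = 1

Solving yields:
  pi_s_1 = 43/299
  pi_s_2 = 324/1495
  pi_s_3 = 683/1495
  pi_s_4 = 21/115

Verification (pi * P):
  43/299*1/6 + 324/1495*1/6 + 683/1495*1/12 + 21/115*1/4 = 43/299 = pi_s_1  (ok)
  43/299*1/4 + 324/1495*1/6 + 683/1495*1/4 + 21/115*1/6 = 324/1495 = pi_s_2  (ok)
  43/299*1/6 + 324/1495*5/12 + 683/1495*7/12 + 21/115*5/12 = 683/1495 = pi_s_3  (ok)
  43/299*5/12 + 324/1495*1/4 + 683/1495*1/12 + 21/115*1/6 = 21/115 = pi_s_4  (ok)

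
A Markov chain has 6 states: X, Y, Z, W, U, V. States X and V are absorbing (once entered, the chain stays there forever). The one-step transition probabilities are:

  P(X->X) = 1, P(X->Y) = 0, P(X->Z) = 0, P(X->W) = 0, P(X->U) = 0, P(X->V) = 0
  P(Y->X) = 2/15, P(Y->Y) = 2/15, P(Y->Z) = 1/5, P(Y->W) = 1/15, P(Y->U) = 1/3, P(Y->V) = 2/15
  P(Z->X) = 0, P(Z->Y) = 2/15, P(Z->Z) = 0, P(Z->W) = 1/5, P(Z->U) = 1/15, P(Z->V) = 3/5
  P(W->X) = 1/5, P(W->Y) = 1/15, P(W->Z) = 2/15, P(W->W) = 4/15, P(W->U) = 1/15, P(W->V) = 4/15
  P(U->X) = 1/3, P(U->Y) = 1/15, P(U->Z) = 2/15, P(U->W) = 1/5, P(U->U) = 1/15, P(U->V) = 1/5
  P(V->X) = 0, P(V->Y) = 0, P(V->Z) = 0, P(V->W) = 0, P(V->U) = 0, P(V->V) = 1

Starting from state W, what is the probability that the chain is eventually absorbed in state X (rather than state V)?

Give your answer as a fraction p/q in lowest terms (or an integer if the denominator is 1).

Answer: 9701/25213

Derivation:
Let a_i = P(absorbed in X | start in state i).
Boundary conditions: a_X = 1, a_V = 0.
For each transient state i, a_i = sum_j P(i->j) * a_j:
  a_Y = 2/15*a_X + 2/15*a_Y + 1/5*a_Z + 1/15*a_W + 1/3*a_U + 2/15*a_V
  a_Z = 0*a_X + 2/15*a_Y + 0*a_Z + 1/5*a_W + 1/15*a_U + 3/5*a_V
  a_W = 1/5*a_X + 1/15*a_Y + 2/15*a_Z + 4/15*a_W + 1/15*a_U + 4/15*a_V
  a_U = 1/3*a_X + 1/15*a_Y + 2/15*a_Z + 1/5*a_W + 1/15*a_U + 1/5*a_V

Substituting a_X = 1 and a_V = 0, rearrange to (I - Q) a = r where r[i] = P(i -> X):
  [13/15, -1/5, -1/15, -1/3] . (a_Y, a_Z, a_W, a_U) = 2/15
  [-2/15, 1, -1/5, -1/15] . (a_Y, a_Z, a_W, a_U) = 0
  [-1/15, -2/15, 11/15, -1/15] . (a_Y, a_Z, a_W, a_U) = 1/5
  [-1/15, -2/15, -1/5, 14/15] . (a_Y, a_Z, a_W, a_U) = 1/3

Solving yields:
  a_Y = 10358/25213
  a_Z = 4149/25213
  a_W = 9701/25213
  a_U = 12416/25213

Starting state is W, so the absorption probability is a_W = 9701/25213.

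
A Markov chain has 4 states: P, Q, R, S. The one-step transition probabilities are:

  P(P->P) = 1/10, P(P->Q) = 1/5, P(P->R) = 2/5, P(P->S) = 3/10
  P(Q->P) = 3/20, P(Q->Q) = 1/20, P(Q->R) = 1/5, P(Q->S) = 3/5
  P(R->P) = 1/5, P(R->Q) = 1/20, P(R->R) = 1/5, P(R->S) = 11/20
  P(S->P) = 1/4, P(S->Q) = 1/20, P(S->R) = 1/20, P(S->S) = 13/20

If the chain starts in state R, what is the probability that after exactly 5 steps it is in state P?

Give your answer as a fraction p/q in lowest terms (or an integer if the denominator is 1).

Answer: 65143/320000

Derivation:
Computing P^5 by repeated multiplication:
P^1 =
  P: [1/10, 1/5, 2/5, 3/10]
  Q: [3/20, 1/20, 1/5, 3/5]
  R: [1/5, 1/20, 1/5, 11/20]
  S: [1/4, 1/20, 1/20, 13/20]
P^2 =
  P: [39/200, 13/200, 7/40, 113/200]
  Q: [17/80, 29/400, 7/50, 23/40]
  R: [41/200, 2/25, 63/400, 223/400]
  S: [41/200, 7/80, 61/400, 111/200]
P^3 =
  P: [411/2000, 317/4000, 617/4000, 561/1000]
  Q: [1631/8000, 131/1600, 5/32, 279/500]
  R: [1627/8000, 323/4000, 1259/8000, 1117/2000]
  S: [1623/8000, 323/4000, 631/4000, 4469/8000]
P^4 =
  P: [16283/80000, 3233/40000, 3139/20000, 8939/16000]
  Q: [32547/160000, 12893/160000, 6283/40000, 22357/40000]
  R: [4071/20000, 12881/160000, 1569/10000, 89447/160000]
  S: [32577/160000, 12869/160000, 5017/32000, 89469/160000]
P^5 =
  P: [325663/1600000, 128849/1600000, 251047/1600000, 894441/1600000]
  Q: [651441/3200000, 257641/3200000, 31369/200000, 894507/1600000]
  R: [65143/320000, 32213/400000, 501931/3200000, 357787/640000]
  S: [325723/1600000, 257731/3200000, 501901/3200000, 894461/1600000]

(P^5)[R -> P] = 65143/320000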